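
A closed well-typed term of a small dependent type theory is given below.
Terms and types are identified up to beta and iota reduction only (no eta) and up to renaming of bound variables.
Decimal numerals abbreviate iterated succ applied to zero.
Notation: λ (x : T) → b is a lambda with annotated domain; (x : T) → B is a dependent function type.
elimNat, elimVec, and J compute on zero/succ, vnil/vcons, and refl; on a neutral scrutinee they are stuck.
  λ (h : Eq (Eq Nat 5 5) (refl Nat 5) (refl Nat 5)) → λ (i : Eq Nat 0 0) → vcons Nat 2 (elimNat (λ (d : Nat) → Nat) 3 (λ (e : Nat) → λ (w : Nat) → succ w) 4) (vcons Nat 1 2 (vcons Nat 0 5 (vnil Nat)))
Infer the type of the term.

type:
  (h : Eq (Eq Nat 5 5) (refl Nat 5) (refl Nat 5)) → (i : Eq Nat 0 0) → Vec Nat 3


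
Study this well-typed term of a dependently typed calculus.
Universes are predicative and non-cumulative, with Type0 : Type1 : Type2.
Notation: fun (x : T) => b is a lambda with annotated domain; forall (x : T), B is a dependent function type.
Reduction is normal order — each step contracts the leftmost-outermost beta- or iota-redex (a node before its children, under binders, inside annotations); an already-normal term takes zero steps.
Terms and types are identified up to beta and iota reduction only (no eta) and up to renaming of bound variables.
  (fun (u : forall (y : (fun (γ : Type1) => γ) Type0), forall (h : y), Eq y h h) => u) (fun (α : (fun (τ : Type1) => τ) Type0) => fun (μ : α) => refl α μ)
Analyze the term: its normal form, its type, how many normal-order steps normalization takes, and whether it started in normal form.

reduced normal form:
  fun (u : Type0) => fun (y : u) => refl u y
inferred type:
  forall (u : Type0), forall (y : u), Eq u y y
normal-order step count: 2
started in normal form: no
first contracted redex: a beta-redex


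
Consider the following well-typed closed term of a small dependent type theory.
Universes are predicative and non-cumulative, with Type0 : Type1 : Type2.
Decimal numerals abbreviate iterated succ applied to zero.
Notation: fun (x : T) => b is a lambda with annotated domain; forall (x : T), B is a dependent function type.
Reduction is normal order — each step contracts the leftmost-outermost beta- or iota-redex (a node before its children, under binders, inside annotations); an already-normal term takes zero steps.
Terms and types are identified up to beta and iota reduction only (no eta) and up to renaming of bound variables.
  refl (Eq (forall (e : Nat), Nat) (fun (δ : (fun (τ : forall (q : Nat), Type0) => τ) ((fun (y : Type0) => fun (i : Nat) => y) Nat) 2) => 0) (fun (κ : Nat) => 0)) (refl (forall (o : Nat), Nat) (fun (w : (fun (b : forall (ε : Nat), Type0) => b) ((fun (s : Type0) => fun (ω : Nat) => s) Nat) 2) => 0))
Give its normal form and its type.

resulting normal form:
  refl (Eq (forall (e : Nat), Nat) (fun (δ : Nat) => 0) (fun (τ : Nat) => 0)) (refl (forall (q : Nat), Nat) (fun (y : Nat) => 0))
type:
  Eq (Eq (forall (e : Nat), Nat) (fun (δ : Nat) => 0) (fun (τ : Nat) => 0)) (refl (forall (q : Nat), Nat) (fun (y : Nat) => 0)) (refl (forall (i : Nat), Nat) (fun (κ : Nat) => 0))


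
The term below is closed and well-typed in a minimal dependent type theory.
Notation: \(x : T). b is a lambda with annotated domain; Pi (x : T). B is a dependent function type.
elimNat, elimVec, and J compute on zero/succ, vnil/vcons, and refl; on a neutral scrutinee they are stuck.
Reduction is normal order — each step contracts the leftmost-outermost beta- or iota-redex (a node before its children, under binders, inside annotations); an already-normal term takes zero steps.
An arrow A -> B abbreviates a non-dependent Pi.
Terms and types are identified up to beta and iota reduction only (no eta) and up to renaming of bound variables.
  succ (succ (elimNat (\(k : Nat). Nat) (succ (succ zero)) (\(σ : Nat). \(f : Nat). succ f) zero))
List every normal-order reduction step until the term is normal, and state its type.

normal-order reduction:
  succ (succ (elimNat (\(k : Nat). Nat) (succ (succ zero)) (\(σ : Nat). \(f : Nat). succ f) zero))
  ~> succ (succ (succ (succ zero)))
inferred type:
  Nat


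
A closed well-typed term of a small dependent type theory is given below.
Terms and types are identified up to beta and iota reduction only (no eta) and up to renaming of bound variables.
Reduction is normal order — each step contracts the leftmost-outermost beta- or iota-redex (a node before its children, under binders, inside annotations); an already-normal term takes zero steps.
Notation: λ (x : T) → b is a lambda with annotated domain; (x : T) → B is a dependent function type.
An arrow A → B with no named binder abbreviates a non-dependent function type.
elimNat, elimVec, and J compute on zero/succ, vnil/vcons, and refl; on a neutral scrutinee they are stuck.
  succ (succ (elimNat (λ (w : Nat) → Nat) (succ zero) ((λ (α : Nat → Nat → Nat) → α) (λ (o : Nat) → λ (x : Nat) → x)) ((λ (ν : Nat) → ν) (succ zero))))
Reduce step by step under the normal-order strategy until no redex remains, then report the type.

normal-order reduction:
  succ (succ (elimNat (λ (w : Nat) → Nat) (succ zero) ((λ (α : Nat → Nat → Nat) → α) (λ (o : Nat) → λ (x : Nat) → x)) ((λ (ν : Nat) → ν) (succ zero))))
  ~> succ (succ (elimNat (λ (w : Nat) → Nat) (succ zero) (λ (α : Nat) → λ (o : Nat) → o) ((λ (x : Nat) → x) (succ zero))))
  ~> succ (succ (elimNat (λ (w : Nat) → Nat) (succ zero) (λ (α : Nat) → λ (o : Nat) → o) (succ zero)))
  ~> succ (succ ((λ (w : Nat) → λ (α : Nat) → α) zero (elimNat (λ (o : Nat) → Nat) (succ zero) (λ (x : Nat) → λ (ν : Nat) → ν) zero)))
  ~> succ (succ ((λ (w : Nat) → w) (elimNat (λ (α : Nat) → Nat) (succ zero) (λ (o : Nat) → λ (x : Nat) → x) zero)))
  ~> succ (succ (elimNat (λ (w : Nat) → Nat) (succ zero) (λ (α : Nat) → λ (o : Nat) → o) zero))
  ~> succ (succ (succ zero))
the term's type:
  Nat


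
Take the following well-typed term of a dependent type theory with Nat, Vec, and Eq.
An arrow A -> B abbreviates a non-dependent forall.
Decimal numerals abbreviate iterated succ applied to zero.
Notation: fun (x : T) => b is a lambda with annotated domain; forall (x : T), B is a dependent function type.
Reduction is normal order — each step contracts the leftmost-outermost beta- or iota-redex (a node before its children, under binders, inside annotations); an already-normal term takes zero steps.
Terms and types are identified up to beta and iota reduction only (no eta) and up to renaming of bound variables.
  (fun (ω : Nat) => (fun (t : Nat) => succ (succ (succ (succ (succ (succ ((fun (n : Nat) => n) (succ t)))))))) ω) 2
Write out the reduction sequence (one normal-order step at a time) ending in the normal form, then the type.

normal-order reduction:
  (fun (ω : Nat) => (fun (t : Nat) => succ (succ (succ (succ (succ (succ ((fun (n : Nat) => n) (succ t)))))))) ω) 2
  ~> (fun (ω : Nat) => succ (succ (succ (succ (succ (succ ((fun (t : Nat) => t) (succ ω)))))))) 2
  ~> succ (succ (succ (succ (succ (succ ((fun (ω : Nat) => ω) 3))))))
  ~> 9
inferred type:
  Nat


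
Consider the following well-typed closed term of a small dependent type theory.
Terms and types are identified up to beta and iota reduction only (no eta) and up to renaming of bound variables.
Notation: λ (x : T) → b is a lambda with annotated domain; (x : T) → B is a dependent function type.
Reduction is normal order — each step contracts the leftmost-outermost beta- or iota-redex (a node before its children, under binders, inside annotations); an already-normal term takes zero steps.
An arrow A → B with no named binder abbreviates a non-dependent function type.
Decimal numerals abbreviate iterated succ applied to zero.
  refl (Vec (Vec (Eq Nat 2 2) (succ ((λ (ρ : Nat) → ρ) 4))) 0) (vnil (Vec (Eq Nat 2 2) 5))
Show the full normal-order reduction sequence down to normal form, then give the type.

normal-order reduction sequence:
  refl (Vec (Vec (Eq Nat 2 2) (succ ((λ (ρ : Nat) → ρ) 4))) 0) (vnil (Vec (Eq Nat 2 2) 5))
  ~> refl (Vec (Vec (Eq Nat 2 2) 5) 0) (vnil (Vec (Eq Nat 2 2) 5))
the term's type:
  Eq (Vec (Vec (Eq Nat 2 2) 5) 0) (vnil (Vec (Eq Nat 2 2) 5)) (vnil (Vec (Eq Nat 2 2) 5))


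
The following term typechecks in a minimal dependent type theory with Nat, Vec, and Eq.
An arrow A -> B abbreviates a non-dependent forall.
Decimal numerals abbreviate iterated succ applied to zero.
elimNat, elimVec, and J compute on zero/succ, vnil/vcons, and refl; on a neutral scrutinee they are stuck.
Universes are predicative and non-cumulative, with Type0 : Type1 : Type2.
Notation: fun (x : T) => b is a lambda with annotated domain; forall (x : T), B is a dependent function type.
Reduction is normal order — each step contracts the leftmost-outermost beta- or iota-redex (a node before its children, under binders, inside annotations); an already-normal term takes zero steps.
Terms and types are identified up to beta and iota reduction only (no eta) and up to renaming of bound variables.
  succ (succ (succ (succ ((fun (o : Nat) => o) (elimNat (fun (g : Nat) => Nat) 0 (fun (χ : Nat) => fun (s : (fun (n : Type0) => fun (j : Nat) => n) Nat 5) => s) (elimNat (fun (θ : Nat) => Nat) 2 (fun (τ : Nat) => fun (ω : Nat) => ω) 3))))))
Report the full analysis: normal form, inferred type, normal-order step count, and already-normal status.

reduced normal form:
  4
type:
  Nat
steps to reach normal form (normal order): 20
already normal: no
first redex: a beta-redex


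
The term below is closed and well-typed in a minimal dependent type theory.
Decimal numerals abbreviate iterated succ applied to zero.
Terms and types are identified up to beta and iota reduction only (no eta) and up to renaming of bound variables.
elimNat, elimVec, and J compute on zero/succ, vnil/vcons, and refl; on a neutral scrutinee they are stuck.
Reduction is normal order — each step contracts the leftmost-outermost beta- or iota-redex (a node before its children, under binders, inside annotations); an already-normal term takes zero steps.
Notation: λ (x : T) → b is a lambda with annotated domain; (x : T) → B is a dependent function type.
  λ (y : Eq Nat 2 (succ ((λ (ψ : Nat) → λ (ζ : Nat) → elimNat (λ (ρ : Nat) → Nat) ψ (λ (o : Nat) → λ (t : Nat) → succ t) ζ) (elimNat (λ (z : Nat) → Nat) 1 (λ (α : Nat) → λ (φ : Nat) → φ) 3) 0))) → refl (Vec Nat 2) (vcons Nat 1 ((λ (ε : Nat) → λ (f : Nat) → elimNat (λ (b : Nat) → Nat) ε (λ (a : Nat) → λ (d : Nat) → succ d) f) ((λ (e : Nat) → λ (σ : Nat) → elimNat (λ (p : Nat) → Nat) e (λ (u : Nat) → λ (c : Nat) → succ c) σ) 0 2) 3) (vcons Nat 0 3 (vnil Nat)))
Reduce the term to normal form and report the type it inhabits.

normal form:
  λ (y : Eq Nat 2 2) → refl (Vec Nat 2) (vcons Nat 1 5 (vcons Nat 0 3 (vnil Nat)))
the term's type:
  (y : Eq Nat 2 2) → Eq (Vec Nat 2) (vcons Nat 1 5 (vcons Nat 0 3 (vnil Nat))) (vcons Nat 1 5 (vcons Nat 0 3 (vnil Nat)))


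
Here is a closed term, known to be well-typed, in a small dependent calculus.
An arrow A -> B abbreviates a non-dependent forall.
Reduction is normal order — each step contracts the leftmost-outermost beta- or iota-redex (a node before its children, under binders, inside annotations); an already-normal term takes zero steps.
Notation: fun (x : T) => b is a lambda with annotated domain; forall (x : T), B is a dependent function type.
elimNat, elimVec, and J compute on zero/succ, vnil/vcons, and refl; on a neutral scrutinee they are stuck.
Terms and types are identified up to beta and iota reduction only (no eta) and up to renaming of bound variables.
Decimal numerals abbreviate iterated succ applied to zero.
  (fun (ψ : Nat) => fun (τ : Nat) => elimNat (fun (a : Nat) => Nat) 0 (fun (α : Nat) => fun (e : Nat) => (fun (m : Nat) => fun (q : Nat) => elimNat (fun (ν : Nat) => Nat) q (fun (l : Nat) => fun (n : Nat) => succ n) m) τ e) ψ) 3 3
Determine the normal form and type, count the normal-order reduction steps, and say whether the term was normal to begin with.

resulting normal form:
  9
the term's type:
  Nat
steps to reach normal form (normal order): 48
started in normal form: no
first redex: a beta-redex


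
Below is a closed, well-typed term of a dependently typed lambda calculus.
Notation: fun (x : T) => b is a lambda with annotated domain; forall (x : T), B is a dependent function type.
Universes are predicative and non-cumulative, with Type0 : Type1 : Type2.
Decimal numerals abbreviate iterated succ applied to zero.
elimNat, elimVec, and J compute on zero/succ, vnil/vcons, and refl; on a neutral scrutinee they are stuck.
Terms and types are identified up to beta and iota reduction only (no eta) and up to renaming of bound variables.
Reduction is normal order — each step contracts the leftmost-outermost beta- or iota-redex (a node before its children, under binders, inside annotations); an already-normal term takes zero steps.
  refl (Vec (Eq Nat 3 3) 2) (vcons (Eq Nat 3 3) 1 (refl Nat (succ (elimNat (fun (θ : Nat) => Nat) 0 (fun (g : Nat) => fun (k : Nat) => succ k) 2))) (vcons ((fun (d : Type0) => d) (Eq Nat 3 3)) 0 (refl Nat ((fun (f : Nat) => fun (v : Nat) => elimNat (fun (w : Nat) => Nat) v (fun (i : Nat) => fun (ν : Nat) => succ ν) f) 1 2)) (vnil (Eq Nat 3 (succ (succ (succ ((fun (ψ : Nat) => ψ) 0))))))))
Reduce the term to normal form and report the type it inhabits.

normal form:
  refl (Vec (Eq Nat 3 3) 2) (vcons (Eq Nat 3 3) 1 (refl Nat 3) (vcons (Eq Nat 3 3) 0 (refl Nat 3) (vnil (Eq Nat 3 3))))
inferred type:
  Eq (Vec (Eq Nat 3 3) 2) (vcons (Eq Nat 3 3) 1 (refl Nat 3) (vcons (Eq Nat 3 3) 0 (refl Nat 3) (vnil (Eq Nat 3 3)))) (vcons (Eq Nat 3 3) 1 (refl Nat 3) (vcons (Eq Nat 3 3) 0 (refl Nat 3) (vnil (Eq Nat 3 3))))


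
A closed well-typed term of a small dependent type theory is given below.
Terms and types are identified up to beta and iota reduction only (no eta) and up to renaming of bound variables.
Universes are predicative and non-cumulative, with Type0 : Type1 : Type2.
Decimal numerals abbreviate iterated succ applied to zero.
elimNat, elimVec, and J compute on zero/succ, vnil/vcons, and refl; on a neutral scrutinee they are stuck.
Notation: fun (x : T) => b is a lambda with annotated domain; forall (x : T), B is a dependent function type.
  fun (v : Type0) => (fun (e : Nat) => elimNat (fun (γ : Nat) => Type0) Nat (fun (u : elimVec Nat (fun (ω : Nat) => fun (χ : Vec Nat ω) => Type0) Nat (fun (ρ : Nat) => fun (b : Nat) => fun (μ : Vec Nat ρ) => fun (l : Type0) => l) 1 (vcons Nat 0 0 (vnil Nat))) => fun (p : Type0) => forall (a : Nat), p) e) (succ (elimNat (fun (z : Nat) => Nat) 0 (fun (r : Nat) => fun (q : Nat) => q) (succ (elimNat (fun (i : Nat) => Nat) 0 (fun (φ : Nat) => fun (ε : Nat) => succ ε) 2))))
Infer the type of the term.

type:
  forall (v : Type0), Type0


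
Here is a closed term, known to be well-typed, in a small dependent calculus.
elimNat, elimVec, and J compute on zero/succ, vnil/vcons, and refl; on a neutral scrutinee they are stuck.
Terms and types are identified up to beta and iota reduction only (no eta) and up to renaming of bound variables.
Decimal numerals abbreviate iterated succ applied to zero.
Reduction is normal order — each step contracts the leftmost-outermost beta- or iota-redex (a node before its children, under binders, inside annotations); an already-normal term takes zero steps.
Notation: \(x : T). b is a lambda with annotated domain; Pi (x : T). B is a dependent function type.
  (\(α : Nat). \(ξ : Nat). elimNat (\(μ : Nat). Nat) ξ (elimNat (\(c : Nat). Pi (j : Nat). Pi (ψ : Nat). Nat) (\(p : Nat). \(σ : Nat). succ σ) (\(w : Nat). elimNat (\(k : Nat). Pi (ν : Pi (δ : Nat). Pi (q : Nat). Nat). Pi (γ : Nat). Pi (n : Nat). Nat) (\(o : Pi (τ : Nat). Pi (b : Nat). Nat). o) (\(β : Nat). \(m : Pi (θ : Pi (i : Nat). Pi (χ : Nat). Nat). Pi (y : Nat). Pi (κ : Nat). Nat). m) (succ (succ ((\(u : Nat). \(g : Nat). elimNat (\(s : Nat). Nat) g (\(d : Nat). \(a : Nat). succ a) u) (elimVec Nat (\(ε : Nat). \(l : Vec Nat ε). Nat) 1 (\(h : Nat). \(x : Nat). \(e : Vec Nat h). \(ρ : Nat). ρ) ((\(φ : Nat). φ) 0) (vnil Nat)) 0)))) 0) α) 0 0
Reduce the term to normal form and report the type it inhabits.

reduced normal form:
  0
type:
  Nat
observation: 3 normal-order steps separate the term from its normal form.


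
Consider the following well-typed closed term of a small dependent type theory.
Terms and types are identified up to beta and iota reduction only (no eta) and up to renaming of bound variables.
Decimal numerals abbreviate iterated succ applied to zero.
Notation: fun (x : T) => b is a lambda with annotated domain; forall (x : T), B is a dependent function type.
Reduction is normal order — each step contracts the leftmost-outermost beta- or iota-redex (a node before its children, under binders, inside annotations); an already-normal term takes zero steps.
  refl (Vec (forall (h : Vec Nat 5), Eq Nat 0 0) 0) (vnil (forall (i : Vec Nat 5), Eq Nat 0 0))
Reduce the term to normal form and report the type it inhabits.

normal form:
  refl (Vec (forall (h : Vec Nat 5), Eq Nat 0 0) 0) (vnil (forall (i : Vec Nat 5), Eq Nat 0 0))
the term's type:
  Eq (Vec (forall (h : Vec Nat 5), Eq Nat 0 0) 0) (vnil (forall (i : Vec Nat 5), Eq Nat 0 0)) (vnil (forall (ω : Vec Nat 5), Eq Nat 0 0))
observation: the term is already in normal form.


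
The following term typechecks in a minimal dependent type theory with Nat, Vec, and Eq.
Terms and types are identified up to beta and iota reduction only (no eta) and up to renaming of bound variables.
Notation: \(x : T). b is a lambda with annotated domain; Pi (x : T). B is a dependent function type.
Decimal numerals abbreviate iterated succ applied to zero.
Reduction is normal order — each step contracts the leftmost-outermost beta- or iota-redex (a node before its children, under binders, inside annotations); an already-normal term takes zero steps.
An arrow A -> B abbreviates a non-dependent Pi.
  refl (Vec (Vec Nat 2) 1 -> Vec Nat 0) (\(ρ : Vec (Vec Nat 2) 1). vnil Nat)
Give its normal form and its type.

normal form:
  refl (Vec (Vec Nat 2) 1 -> Vec Nat 0) (\(ρ : Vec (Vec Nat 2) 1). vnil Nat)
the term's type:
  Eq (Vec (Vec Nat 2) 1 -> Vec Nat 0) (\(ρ : Vec (Vec Nat 2) 1). vnil Nat) (\(w : Vec (Vec Nat 2) 1). vnil Nat)
observation: the term is already in normal form.


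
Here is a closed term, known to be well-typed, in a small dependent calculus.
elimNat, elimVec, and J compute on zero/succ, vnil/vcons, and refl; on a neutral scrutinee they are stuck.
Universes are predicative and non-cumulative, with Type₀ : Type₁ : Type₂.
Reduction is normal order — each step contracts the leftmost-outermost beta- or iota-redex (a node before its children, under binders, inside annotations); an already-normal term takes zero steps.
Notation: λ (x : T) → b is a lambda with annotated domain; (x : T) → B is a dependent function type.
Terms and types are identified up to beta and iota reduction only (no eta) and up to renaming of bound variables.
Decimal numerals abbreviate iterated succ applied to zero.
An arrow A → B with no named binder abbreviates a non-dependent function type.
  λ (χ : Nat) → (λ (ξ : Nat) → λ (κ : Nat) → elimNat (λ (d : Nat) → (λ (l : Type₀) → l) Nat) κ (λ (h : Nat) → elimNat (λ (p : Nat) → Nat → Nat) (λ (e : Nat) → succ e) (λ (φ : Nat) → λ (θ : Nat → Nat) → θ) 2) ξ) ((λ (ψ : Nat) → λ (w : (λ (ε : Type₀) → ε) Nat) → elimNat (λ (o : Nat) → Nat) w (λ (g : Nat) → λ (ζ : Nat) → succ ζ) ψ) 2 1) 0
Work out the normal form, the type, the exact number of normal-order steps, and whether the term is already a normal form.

normal form:
  λ (χ : Nat) → 3
inferred type:
  Nat → Nat
normal-order step count: 29
started in normal form: no
first contracted redex: a beta-redex


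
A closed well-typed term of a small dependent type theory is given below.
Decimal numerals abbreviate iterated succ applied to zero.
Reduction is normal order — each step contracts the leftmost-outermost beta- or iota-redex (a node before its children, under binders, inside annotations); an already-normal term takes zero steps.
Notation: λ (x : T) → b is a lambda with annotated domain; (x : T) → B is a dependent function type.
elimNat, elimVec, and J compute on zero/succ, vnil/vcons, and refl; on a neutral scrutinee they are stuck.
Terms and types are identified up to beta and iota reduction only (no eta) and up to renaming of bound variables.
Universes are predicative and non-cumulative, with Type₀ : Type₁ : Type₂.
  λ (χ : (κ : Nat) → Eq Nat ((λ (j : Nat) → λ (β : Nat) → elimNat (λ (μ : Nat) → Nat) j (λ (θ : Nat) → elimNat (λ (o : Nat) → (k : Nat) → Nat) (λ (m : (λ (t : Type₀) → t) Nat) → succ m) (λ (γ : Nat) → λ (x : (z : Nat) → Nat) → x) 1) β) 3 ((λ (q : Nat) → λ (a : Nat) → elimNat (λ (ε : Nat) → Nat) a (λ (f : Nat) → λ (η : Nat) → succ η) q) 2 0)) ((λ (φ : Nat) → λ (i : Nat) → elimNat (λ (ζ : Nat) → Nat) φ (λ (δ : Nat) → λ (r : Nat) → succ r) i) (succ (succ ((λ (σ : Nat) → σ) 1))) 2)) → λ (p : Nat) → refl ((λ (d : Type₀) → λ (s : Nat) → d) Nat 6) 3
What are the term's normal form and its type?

normal form:
  λ (χ : (κ : Nat) → Eq Nat 5 5) → λ (j : Nat) → refl Nat 3
type:
  (χ : (κ : Nat) → Eq Nat 5 5) → (j : Nat) → Eq Nat 3 3


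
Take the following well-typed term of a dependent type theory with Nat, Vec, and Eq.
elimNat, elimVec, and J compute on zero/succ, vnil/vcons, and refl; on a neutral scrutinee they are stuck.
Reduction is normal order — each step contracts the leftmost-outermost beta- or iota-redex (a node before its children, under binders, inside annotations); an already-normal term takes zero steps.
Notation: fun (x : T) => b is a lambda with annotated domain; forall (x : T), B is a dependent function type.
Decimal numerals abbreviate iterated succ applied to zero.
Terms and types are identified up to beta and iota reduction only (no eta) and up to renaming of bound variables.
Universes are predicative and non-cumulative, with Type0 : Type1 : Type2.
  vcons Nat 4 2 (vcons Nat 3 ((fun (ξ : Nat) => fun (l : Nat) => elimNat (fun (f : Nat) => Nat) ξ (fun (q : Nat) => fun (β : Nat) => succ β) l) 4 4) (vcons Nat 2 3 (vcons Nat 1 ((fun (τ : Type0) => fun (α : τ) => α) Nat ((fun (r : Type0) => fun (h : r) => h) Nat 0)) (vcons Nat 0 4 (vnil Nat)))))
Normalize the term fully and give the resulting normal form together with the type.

reduced normal form:
  vcons Nat 4 2 (vcons Nat 3 8 (vcons Nat 2 3 (vcons Nat 1 0 (vcons Nat 0 4 (vnil Nat)))))
inferred type:
  Vec Nat 5


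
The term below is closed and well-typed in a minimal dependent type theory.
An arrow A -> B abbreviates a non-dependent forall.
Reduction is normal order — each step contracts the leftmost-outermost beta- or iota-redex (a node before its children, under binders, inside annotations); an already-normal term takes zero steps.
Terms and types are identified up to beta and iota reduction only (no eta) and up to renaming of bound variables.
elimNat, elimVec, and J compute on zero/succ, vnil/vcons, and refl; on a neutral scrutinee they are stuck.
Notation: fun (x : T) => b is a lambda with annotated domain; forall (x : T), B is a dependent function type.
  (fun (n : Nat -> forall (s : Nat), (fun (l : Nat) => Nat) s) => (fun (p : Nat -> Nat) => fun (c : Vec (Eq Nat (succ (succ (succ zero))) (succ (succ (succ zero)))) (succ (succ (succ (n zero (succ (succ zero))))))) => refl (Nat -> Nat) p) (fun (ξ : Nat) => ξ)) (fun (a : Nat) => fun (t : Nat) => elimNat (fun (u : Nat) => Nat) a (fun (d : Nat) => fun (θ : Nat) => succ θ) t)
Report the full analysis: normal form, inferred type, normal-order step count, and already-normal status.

resulting normal form:
  fun (n : Vec (Eq Nat (succ (succ (succ zero))) (succ (succ (succ zero)))) (succ (succ (succ (succ (succ zero)))))) => refl (Nat -> Nat) (fun (s : Nat) => s)
type:
  Vec (Eq Nat (succ (succ (succ zero))) (succ (succ (succ zero)))) (succ (succ (succ (succ (succ zero))))) -> Eq (Nat -> Nat) (fun (n : Nat) => n) (fun (s : Nat) => s)
steps to reach normal form (normal order): 11
already normal: no
first redex: a beta-redex


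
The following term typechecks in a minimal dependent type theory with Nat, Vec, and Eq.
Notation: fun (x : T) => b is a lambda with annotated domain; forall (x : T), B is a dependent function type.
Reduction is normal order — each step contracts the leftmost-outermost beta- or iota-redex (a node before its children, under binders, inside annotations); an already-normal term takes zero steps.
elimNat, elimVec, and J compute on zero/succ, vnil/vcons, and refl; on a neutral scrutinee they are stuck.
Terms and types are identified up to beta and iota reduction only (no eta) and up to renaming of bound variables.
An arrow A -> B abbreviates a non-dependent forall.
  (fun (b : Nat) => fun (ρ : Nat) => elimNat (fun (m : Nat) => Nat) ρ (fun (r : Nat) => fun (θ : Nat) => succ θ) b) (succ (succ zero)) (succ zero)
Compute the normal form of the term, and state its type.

normal form:
  succ (succ (succ zero))
inferred type:
  Nat


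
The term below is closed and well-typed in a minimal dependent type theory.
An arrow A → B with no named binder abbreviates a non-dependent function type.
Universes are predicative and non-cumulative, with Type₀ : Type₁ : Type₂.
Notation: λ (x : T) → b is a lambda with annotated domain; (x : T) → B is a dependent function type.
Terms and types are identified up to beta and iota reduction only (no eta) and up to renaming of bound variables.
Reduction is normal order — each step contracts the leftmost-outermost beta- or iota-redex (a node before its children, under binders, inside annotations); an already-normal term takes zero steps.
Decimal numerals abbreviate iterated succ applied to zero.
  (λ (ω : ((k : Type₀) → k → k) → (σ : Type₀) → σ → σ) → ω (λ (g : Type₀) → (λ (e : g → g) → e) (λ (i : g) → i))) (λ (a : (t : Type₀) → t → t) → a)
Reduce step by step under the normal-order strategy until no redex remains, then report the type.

normal-order reduction sequence:
  (λ (ω : ((k : Type₀) → k → k) → (σ : Type₀) → σ → σ) → ω (λ (g : Type₀) → (λ (e : g → g) → e) (λ (i : g) → i))) (λ (a : (t : Type₀) → t → t) → a)
  ~> (λ (ω : (k : Type₀) → k → k) → ω) (λ (σ : Type₀) → (λ (g : σ → σ) → g) (λ (e : σ) → e))
  ~> λ (ω : Type₀) → (λ (k : ω → ω) → k) (λ (σ : ω) → σ)
  ~> λ (ω : Type₀) → λ (k : ω) → k
the term's type:
  (ω : Type₀) → ω → ω


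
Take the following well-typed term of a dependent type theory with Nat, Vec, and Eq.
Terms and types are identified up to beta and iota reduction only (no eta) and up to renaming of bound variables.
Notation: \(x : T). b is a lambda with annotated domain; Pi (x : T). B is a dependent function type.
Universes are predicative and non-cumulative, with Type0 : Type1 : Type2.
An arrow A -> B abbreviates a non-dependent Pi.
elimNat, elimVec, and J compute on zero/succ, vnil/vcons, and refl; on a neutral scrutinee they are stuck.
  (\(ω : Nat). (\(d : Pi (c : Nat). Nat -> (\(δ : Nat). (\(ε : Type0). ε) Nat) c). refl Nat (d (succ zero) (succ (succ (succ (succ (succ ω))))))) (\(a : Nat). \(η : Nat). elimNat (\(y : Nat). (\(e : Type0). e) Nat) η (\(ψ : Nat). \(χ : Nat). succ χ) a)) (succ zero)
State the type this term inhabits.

inferred type:
  Eq Nat (succ (succ (succ (succ (succ (succ (succ zero))))))) (succ (succ (succ (succ (succ (succ (succ zero)))))))


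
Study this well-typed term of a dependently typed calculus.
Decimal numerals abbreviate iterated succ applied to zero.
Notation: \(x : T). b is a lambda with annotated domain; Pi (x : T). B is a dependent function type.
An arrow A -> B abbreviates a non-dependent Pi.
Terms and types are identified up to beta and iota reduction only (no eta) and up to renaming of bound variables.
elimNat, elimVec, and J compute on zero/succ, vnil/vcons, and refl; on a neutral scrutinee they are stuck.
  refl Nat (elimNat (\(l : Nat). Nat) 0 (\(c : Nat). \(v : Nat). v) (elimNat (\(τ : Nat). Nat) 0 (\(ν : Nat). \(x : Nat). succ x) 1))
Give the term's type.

inferred type:
  Eq Nat 0 0


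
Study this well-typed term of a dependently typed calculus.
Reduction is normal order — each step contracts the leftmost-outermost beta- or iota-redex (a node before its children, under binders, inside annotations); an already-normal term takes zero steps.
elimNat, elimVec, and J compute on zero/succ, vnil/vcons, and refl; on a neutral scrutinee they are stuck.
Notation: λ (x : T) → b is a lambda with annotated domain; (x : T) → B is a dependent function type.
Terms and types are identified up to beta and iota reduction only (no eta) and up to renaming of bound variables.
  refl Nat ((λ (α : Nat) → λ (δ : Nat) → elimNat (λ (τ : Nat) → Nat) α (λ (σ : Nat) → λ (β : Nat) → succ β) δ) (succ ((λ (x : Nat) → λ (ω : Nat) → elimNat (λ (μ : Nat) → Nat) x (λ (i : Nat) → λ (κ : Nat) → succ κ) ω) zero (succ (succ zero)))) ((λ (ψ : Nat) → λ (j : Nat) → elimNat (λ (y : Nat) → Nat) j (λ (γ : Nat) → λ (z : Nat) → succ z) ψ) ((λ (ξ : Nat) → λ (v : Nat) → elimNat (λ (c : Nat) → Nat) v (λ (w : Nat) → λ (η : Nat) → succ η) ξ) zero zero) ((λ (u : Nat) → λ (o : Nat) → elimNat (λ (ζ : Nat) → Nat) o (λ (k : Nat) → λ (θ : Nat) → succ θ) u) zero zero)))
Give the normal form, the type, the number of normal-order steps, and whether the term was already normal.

normal form:
  refl Nat (succ (succ (succ zero)))
type:
  Eq Nat (succ (succ (succ zero))) (succ (succ (succ zero)))
normal-order step count: 21
already normal: no
first contracted redex: a beta-redex


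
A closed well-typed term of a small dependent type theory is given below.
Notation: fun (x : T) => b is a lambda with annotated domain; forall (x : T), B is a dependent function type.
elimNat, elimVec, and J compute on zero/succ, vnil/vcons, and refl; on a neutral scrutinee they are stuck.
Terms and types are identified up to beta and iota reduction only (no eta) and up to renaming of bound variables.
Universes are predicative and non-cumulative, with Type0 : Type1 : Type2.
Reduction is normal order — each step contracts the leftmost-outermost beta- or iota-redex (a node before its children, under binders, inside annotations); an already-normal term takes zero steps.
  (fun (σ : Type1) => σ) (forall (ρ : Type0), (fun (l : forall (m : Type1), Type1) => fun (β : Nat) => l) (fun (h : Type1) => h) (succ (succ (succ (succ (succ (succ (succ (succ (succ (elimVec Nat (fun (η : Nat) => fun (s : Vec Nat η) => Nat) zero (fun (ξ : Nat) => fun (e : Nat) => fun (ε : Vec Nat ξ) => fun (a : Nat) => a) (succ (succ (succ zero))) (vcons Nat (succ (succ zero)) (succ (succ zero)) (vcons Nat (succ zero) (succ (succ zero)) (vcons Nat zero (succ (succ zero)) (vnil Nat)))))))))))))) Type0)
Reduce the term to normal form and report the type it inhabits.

normal form:
  forall (σ : Type0), Type0
type:
  Type1
observation: 4 normal-order steps normalize the term, beginning with a beta-redex.


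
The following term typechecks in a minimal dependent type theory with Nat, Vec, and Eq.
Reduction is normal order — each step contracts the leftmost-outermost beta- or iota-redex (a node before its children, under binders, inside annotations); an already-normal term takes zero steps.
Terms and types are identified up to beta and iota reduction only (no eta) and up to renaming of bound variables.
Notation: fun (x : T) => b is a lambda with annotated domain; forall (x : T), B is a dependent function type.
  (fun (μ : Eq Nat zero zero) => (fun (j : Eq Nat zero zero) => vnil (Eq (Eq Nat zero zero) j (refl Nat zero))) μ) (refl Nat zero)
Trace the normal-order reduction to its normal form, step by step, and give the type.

normal-order reduction sequence:
  (fun (μ : Eq Nat zero zero) => (fun (j : Eq Nat zero zero) => vnil (Eq (Eq Nat zero zero) j (refl Nat zero))) μ) (refl Nat zero)
  ~> (fun (μ : Eq Nat zero zero) => vnil (Eq (Eq Nat zero zero) μ (refl Nat zero))) (refl Nat zero)
  ~> vnil (Eq (Eq Nat zero zero) (refl Nat zero) (refl Nat zero))
type:
  Vec (Eq (Eq Nat zero zero) (refl Nat zero) (refl Nat zero)) zero


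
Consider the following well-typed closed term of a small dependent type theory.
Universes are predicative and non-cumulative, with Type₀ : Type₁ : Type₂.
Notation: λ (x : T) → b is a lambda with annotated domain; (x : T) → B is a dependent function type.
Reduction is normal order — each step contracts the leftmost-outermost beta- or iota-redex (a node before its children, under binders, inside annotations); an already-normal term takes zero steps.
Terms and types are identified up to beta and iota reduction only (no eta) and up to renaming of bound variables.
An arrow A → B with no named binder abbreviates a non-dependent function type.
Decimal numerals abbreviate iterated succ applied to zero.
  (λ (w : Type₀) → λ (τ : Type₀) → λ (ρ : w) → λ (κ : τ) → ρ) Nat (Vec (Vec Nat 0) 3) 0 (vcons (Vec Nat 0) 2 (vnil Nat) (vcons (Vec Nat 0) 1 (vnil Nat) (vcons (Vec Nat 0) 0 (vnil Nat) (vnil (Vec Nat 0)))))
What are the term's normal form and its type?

resulting normal form:
  0
inferred type:
  Nat


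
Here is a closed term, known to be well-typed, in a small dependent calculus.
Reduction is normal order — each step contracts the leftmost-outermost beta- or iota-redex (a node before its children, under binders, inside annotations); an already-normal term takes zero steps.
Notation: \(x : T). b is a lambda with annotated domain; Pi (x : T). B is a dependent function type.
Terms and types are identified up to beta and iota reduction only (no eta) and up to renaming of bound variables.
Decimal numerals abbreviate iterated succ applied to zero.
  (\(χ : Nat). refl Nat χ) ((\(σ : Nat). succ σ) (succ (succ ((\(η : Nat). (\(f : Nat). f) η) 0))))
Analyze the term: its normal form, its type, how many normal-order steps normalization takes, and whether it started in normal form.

resulting normal form:
  refl Nat 3
the term's type:
  Eq Nat 3 3
reduction steps (normal order): 4
term was already normal: no
first contracted redex: a beta-redex


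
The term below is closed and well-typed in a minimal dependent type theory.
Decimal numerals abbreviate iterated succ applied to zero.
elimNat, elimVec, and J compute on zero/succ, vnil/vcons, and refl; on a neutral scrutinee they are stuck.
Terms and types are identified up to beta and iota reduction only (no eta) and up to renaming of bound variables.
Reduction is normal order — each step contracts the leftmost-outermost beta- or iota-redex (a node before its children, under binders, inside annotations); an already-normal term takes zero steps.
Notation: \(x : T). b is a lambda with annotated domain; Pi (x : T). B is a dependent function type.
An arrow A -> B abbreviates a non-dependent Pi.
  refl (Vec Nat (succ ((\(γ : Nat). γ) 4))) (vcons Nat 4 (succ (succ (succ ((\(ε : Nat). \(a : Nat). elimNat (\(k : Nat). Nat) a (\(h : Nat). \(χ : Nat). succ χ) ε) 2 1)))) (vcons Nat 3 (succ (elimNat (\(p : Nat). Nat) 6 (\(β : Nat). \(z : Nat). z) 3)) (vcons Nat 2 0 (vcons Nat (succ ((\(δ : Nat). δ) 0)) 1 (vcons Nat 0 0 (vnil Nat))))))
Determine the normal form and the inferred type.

resulting normal form:
  refl (Vec Nat 5) (vcons Nat 4 6 (vcons Nat 3 7 (vcons Nat 2 0 (vcons Nat 1 1 (vcons Nat 0 0 (vnil Nat))))))
inferred type:
  Eq (Vec Nat 5) (vcons Nat 4 6 (vcons Nat 3 7 (vcons Nat 2 0 (vcons Nat 1 1 (vcons Nat 0 0 (vnil Nat)))))) (vcons Nat 4 6 (vcons Nat 3 7 (vcons Nat 2 0 (vcons Nat 1 1 (vcons Nat 0 0 (vnil Nat))))))


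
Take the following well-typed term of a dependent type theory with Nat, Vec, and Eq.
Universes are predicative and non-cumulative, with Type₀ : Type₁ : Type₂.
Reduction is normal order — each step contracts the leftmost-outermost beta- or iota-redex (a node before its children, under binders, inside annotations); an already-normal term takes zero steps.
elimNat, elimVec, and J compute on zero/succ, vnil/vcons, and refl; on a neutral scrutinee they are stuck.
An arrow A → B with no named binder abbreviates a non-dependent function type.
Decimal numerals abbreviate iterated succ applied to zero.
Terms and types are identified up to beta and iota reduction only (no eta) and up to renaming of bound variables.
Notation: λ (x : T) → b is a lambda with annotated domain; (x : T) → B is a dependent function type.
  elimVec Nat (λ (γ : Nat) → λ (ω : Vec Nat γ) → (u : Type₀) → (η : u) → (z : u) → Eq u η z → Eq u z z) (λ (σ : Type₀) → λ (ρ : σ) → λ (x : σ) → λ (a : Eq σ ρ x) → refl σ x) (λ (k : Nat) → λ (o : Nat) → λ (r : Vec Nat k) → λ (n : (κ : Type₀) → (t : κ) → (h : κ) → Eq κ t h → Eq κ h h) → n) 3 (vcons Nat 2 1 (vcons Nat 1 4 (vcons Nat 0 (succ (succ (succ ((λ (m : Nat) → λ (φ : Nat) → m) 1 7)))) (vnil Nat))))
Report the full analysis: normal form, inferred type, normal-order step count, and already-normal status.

reduced normal form:
  λ (γ : Type₀) → λ (ω : γ) → λ (u : γ) → λ (η : Eq γ ω u) → refl γ u
type:
  (γ : Type₀) → (ω : γ) → (u : γ) → Eq γ ω u → Eq γ u u
reduction steps (normal order): 16
started in normal form: no
first redex: an elimVec iota-redex


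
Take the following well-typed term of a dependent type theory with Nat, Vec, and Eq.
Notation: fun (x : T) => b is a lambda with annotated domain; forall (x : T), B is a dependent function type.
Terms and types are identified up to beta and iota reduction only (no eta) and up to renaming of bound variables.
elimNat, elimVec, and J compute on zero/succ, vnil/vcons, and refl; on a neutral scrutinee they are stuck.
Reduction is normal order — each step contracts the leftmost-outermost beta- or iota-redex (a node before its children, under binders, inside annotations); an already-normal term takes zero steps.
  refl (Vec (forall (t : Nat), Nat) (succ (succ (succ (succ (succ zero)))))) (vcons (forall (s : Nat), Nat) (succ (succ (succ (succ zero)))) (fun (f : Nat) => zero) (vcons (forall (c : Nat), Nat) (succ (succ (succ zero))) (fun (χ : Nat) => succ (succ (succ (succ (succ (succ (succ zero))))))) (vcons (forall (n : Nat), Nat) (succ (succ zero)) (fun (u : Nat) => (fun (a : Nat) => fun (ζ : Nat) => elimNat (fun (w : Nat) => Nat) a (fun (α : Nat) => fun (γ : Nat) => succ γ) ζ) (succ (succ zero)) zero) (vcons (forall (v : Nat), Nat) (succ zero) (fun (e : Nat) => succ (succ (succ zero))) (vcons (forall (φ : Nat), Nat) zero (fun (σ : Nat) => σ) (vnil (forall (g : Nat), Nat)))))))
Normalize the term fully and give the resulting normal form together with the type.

resulting normal form:
  refl (Vec (forall (t : Nat), Nat) (succ (succ (succ (succ (succ zero)))))) (vcons (forall (s : Nat), Nat) (succ (succ (succ (succ zero)))) (fun (f : Nat) => zero) (vcons (forall (c : Nat), Nat) (succ (succ (succ zero))) (fun (χ : Nat) => succ (succ (succ (succ (succ (succ (succ zero))))))) (vcons (forall (n : Nat), Nat) (succ (succ zero)) (fun (u : Nat) => succ (succ zero)) (vcons (forall (a : Nat), Nat) (succ zero) (fun (ζ : Nat) => succ (succ (succ zero))) (vcons (forall (w : Nat), Nat) zero (fun (α : Nat) => α) (vnil (forall (γ : Nat), Nat)))))))
the term's type:
  Eq (Vec (forall (t : Nat), Nat) (succ (succ (succ (succ (succ zero)))))) (vcons (forall (s : Nat), Nat) (succ (succ (succ (succ zero)))) (fun (f : Nat) => zero) (vcons (forall (c : Nat), Nat) (succ (succ (succ zero))) (fun (χ : Nat) => succ (succ (succ (succ (succ (succ (succ zero))))))) (vcons (forall (n : Nat), Nat) (succ (succ zero)) (fun (u : Nat) => succ (succ zero)) (vcons (forall (a : Nat), Nat) (succ zero) (fun (ζ : Nat) => succ (succ (succ zero))) (vcons (forall (w : Nat), Nat) zero (fun (α : Nat) => α) (vnil (forall (γ : Nat), Nat))))))) (vcons (forall (v : Nat), Nat) (succ (succ (succ (succ zero)))) (fun (e : Nat) => zero) (vcons (forall (φ : Nat), Nat) (succ (succ (succ zero))) (fun (σ : Nat) => succ (succ (succ (succ (succ (succ (succ zero))))))) (vcons (forall (g : Nat), Nat) (succ (succ zero)) (fun (l : Nat) => succ (succ zero)) (vcons (forall (ψ : Nat), Nat) (succ zero) (fun (ω : Nat) => succ (succ (succ zero))) (vcons (forall (ρ : Nat), Nat) zero (fun (θ : Nat) => θ) (vnil (forall (b : Nat), Nat)))))))
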